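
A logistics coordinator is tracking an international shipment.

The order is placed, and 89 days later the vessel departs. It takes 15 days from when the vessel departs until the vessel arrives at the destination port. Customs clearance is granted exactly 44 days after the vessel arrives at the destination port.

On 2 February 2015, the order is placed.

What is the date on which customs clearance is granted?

30 June 2015

The order is placed: Feb 2, 2015.
The vessel departs: Feb 2, 2015 + 89 days = May 2, 2015.
The vessel arrives at the destination port: May 2, 2015 + 15 days = May 17, 2015.
Customs clearance is granted: May 17, 2015 + 44 days = Jun 30, 2015.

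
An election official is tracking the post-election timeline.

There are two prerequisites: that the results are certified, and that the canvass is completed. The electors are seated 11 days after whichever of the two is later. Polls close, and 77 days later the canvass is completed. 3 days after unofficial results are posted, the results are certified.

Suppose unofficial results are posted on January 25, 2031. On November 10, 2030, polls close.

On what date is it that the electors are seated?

February 8, 2031

Unofficial results are posted: Jan 25, 2031.
The results are certified: Jan 25, 2031 + 3 days = Jan 28, 2031.
Polls close: Nov 10, 2030.
The canvass is completed: Nov 10, 2030 + 77 days = Jan 26, 2031.
Both prerequisites met — the results are certified (Jan 28, 2031), the canvass is completed (Jan 26, 2031); the later is Jan 28, 2031.
The electors are seated: Jan 28, 2031 + 11 days = Feb 8, 2031.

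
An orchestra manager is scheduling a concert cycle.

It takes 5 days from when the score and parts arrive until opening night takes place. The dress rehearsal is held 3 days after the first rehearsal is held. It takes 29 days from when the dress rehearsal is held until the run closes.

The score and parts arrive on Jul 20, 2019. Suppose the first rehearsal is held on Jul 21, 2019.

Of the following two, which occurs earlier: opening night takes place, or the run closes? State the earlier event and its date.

The score and parts arrive: Jul 20, 2019.
Opening night takes place: Jul 20, 2019 + 5 days = Jul 25, 2019.
The first rehearsal is held: Jul 21, 2019.
The dress rehearsal is held: Jul 21, 2019 + 3 days = Jul 24, 2019.
The run closes: Jul 24, 2019 + 29 days = Aug 22, 2019.
Comparing: opening night takes place on Jul 25, 2019 vs the run closes on Aug 22, 2019. Earlier: opening night takes place.

Opening night takes place — Jul 25, 2019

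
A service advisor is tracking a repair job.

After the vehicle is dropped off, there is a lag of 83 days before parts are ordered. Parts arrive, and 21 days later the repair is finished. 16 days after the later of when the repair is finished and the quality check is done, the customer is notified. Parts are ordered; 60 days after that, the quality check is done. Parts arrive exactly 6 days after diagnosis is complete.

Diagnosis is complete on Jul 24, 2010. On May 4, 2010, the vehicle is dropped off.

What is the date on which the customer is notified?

Diagnosis is complete: Jul 24, 2010.
Parts arrive: Jul 24, 2010 + 6 days = Jul 30, 2010.
The repair is finished: Jul 30, 2010 + 21 days = Aug 20, 2010.
The vehicle is dropped off: May 4, 2010.
Parts are ordered: May 4, 2010 + 83 days = Jul 26, 2010.
The quality check is done: Jul 26, 2010 + 60 days = Sep 24, 2010.
Both prerequisites met — the repair is finished (Aug 20, 2010), the quality check is done (Sep 24, 2010); the later is Sep 24, 2010.
The customer is notified: Sep 24, 2010 + 16 days = Oct 10, 2010.

Oct 10, 2010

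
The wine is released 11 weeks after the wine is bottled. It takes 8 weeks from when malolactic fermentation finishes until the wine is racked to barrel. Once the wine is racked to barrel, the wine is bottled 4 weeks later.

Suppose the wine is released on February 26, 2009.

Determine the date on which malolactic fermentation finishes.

September 18, 2008

The wine is released: Feb 26, 2009.
The wine is bottled: Feb 26, 2009 − 11 weeks = Dec 11, 2008.
The wine is racked to barrel: Dec 11, 2008 − 4 weeks = Nov 13, 2008.
Malolactic fermentation finishes: Nov 13, 2008 − 8 weeks = Sep 18, 2008.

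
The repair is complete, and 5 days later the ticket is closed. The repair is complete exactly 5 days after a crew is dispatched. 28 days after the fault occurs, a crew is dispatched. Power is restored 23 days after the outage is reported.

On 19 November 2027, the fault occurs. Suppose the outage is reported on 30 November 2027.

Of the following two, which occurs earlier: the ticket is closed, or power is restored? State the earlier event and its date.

The fault occurs: Nov 19, 2027.
A crew is dispatched: Nov 19, 2027 + 28 days = Dec 17, 2027.
The repair is complete: Dec 17, 2027 + 5 days = Dec 22, 2027.
The ticket is closed: Dec 22, 2027 + 5 days = Dec 27, 2027.
The outage is reported: Nov 30, 2027.
Power is restored: Nov 30, 2027 + 23 days = Dec 23, 2027.
Comparing: the ticket is closed on Dec 27, 2027 vs power is restored on Dec 23, 2027. Earlier: power is restored.

Power is restored — 23 December 2027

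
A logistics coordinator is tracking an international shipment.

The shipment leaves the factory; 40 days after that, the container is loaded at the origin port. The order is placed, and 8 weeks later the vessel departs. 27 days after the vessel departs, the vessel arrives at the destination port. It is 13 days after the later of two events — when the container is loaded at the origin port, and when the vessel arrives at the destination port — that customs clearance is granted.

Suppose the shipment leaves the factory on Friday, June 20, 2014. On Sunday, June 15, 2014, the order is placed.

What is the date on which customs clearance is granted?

Friday, September 19, 2014

The shipment leaves the factory: Jun 20, 2014.
The container is loaded at the origin port: Jun 20, 2014 + 40 days = Jul 30, 2014.
The order is placed: Jun 15, 2014.
The vessel departs: Jun 15, 2014 + 8 weeks = Aug 10, 2014.
The vessel arrives at the destination port: Aug 10, 2014 + 27 days = Sep 6, 2014.
Both prerequisites met — the container is loaded at the origin port (Jul 30, 2014), the vessel arrives at the destination port (Sep 6, 2014); the later is Sep 6, 2014.
Customs clearance is granted: Sep 6, 2014 + 13 days = Sep 19, 2014.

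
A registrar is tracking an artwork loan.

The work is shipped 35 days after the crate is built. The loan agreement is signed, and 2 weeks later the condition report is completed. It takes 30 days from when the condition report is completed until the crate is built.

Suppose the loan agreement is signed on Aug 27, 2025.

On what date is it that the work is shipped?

Nov 14, 2025

The loan agreement is signed: Aug 27, 2025.
The condition report is completed: Aug 27, 2025 + 2 weeks = Sep 10, 2025.
The crate is built: Sep 10, 2025 + 30 days = Oct 10, 2025.
The work is shipped: Oct 10, 2025 + 35 days = Nov 14, 2025.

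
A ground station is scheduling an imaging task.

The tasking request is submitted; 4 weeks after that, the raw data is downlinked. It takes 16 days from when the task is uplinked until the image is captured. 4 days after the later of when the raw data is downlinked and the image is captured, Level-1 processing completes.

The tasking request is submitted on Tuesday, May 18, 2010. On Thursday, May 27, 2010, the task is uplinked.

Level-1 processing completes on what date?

Saturday, June 19, 2010

The tasking request is submitted: May 18, 2010.
The raw data is downlinked: May 18, 2010 + 4 weeks = Jun 15, 2010.
The task is uplinked: May 27, 2010.
The image is captured: May 27, 2010 + 16 days = Jun 12, 2010.
Both prerequisites met — the raw data is downlinked (Jun 15, 2010), the image is captured (Jun 12, 2010); the later is Jun 15, 2010.
Level-1 processing completes: Jun 15, 2010 + 4 days = Jun 19, 2010.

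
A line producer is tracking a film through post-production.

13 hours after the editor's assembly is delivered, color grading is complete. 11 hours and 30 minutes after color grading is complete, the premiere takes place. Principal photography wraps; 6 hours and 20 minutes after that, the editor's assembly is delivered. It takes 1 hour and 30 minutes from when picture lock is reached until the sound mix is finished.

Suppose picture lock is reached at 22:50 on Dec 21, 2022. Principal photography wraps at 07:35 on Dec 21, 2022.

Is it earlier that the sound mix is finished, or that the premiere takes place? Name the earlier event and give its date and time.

Picture lock is reached: 22:50 Dec 21, 2022.
The sound mix is finished: 22:50 Dec 21, 2022 + 1h30m = 00:20 Dec 22, 2022.
Principal photography wraps: 07:35 Dec 21, 2022.
The editor's assembly is delivered: 07:35 Dec 21, 2022 + 6h20m = 13:55 Dec 21, 2022.
Color grading is complete: 13:55 Dec 21, 2022 + 13h = 02:55 Dec 22, 2022.
The premiere takes place: 02:55 Dec 22, 2022 + 11h30m = 14:25 Dec 22, 2022.
Comparing: the sound mix is finished at 00:20 Dec 22, 2022 vs the premiere takes place at 14:25 Dec 22, 2022. Earlier: the sound mix is finished.

The sound mix is finished — 00:20 on Dec 22, 2022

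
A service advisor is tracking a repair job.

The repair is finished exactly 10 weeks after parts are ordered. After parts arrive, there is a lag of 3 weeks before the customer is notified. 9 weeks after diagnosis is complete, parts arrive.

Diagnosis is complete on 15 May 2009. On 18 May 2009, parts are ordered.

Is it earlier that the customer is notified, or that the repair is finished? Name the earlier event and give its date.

The repair is finished — 27 July 2009

Diagnosis is complete: May 15, 2009.
Parts arrive: May 15, 2009 + 9 weeks = Jul 17, 2009.
The customer is notified: Jul 17, 2009 + 3 weeks = Aug 7, 2009.
Parts are ordered: May 18, 2009.
The repair is finished: May 18, 2009 + 10 weeks = Jul 27, 2009.
Comparing: the customer is notified on Aug 7, 2009 vs the repair is finished on Jul 27, 2009. Earlier: the repair is finished.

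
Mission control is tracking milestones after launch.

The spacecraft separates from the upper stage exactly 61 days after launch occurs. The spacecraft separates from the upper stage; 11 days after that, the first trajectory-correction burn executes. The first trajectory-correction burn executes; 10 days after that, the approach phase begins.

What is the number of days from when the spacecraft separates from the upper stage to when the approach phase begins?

21 days

Causal path: the spacecraft separates from the upper stage → the first trajectory-correction burn executes → the approach phase begins.
Total delay along the path: 11 + 10 = 21 days.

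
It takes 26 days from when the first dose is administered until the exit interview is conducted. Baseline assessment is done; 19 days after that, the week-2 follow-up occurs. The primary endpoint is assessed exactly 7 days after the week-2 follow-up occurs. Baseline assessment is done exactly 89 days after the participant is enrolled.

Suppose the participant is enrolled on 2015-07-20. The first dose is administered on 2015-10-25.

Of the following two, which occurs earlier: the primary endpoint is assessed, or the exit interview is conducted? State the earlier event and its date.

The participant is enrolled: Jul 20, 2015.
Baseline assessment is done: Jul 20, 2015 + 89 days = Oct 17, 2015.
The week-2 follow-up occurs: Oct 17, 2015 + 19 days = Nov 5, 2015.
The primary endpoint is assessed: Nov 5, 2015 + 7 days = Nov 12, 2015.
The first dose is administered: Oct 25, 2015.
The exit interview is conducted: Oct 25, 2015 + 26 days = Nov 20, 2015.
Comparing: the primary endpoint is assessed on Nov 12, 2015 vs the exit interview is conducted on Nov 20, 2015. Earlier: the primary endpoint is assessed.

The primary endpoint is assessed — 2015-11-12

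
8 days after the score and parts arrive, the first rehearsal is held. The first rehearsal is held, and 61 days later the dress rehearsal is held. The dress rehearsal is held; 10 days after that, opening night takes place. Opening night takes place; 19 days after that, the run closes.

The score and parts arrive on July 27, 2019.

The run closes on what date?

The score and parts arrive: Jul 27, 2019.
The first rehearsal is held: Jul 27, 2019 + 8 days = Aug 4, 2019.
The dress rehearsal is held: Aug 4, 2019 + 61 days = Oct 4, 2019.
Opening night takes place: Oct 4, 2019 + 10 days = Oct 14, 2019.
The run closes: Oct 14, 2019 + 19 days = Nov 2, 2019.

November 2, 2019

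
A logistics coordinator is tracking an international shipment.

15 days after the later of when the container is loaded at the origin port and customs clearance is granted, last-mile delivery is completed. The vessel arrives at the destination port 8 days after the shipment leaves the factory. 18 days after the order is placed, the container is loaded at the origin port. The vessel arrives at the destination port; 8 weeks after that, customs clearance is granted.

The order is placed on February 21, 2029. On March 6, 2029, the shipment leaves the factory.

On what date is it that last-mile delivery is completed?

The order is placed: Feb 21, 2029.
The container is loaded at the origin port: Feb 21, 2029 + 18 days = Mar 11, 2029.
The shipment leaves the factory: Mar 6, 2029.
The vessel arrives at the destination port: Mar 6, 2029 + 8 days = Mar 14, 2029.
Customs clearance is granted: Mar 14, 2029 + 8 weeks = May 9, 2029.
Both prerequisites met — the container is loaded at the origin port (Mar 11, 2029), customs clearance is granted (May 9, 2029); the later is May 9, 2029.
Last-mile delivery is completed: May 9, 2029 + 15 days = May 24, 2029.

May 24, 2029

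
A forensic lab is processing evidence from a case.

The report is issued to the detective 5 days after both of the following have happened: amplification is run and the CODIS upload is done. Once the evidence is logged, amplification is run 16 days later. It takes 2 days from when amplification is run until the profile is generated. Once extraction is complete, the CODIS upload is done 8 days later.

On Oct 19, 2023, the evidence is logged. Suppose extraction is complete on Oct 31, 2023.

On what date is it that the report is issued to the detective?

The evidence is logged: Oct 19, 2023.
Amplification is run: Oct 19, 2023 + 16 days = Nov 4, 2023.
Extraction is complete: Oct 31, 2023.
The CODIS upload is done: Oct 31, 2023 + 8 days = Nov 8, 2023.
Both prerequisites met — amplification is run (Nov 4, 2023), the CODIS upload is done (Nov 8, 2023); the later is Nov 8, 2023.
The report is issued to the detective: Nov 8, 2023 + 5 days = Nov 13, 2023.

Nov 13, 2023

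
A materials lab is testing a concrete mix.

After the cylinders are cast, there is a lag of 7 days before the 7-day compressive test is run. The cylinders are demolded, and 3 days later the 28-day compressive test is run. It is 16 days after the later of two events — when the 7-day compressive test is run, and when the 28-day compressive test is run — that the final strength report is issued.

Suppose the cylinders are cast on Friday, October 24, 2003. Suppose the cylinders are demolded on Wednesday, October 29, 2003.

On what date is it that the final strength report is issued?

Monday, November 17, 2003

The cylinders are cast: Oct 24, 2003.
The 7-day compressive test is run: Oct 24, 2003 + 7 days = Oct 31, 2003.
The cylinders are demolded: Oct 29, 2003.
The 28-day compressive test is run: Oct 29, 2003 + 3 days = Nov 1, 2003.
Both prerequisites met — the 7-day compressive test is run (Oct 31, 2003), the 28-day compressive test is run (Nov 1, 2003); the later is Nov 1, 2003.
The final strength report is issued: Nov 1, 2003 + 16 days = Nov 17, 2003.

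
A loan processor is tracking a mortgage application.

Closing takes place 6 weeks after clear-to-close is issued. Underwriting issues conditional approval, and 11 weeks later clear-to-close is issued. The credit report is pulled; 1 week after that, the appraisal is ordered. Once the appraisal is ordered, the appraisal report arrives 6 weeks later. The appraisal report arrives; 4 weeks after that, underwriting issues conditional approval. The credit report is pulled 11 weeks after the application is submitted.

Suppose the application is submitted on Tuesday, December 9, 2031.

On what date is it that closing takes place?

Tuesday, September 7, 2032

The application is submitted: Dec 9, 2031.
The credit report is pulled: Dec 9, 2031 + 11 weeks = Feb 24, 2032.
The appraisal is ordered: Feb 24, 2032 + 1 week = Mar 2, 2032.
The appraisal report arrives: Mar 2, 2032 + 6 weeks = Apr 13, 2032.
Underwriting issues conditional approval: Apr 13, 2032 + 4 weeks = May 11, 2032.
Clear-to-close is issued: May 11, 2032 + 11 weeks = Jul 27, 2032.
Closing takes place: Jul 27, 2032 + 6 weeks = Sep 7, 2032.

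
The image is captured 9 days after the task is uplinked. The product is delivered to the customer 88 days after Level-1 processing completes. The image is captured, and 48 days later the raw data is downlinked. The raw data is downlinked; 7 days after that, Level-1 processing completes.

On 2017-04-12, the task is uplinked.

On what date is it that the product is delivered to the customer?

2017-09-11

The task is uplinked: Apr 12, 2017.
The image is captured: Apr 12, 2017 + 9 days = Apr 21, 2017.
The raw data is downlinked: Apr 21, 2017 + 48 days = Jun 8, 2017.
Level-1 processing completes: Jun 8, 2017 + 7 days = Jun 15, 2017.
The product is delivered to the customer: Jun 15, 2017 + 88 days = Sep 11, 2017.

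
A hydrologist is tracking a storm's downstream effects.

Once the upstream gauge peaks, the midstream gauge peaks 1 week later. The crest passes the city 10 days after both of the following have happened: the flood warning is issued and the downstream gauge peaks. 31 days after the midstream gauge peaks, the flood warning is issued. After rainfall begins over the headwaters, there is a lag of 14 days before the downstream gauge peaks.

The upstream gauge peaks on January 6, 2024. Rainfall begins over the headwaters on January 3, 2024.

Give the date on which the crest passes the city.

The upstream gauge peaks: Jan 6, 2024.
The midstream gauge peaks: Jan 6, 2024 + 1 week = Jan 13, 2024.
The flood warning is issued: Jan 13, 2024 + 31 days = Feb 13, 2024.
Rainfall begins over the headwaters: Jan 3, 2024.
The downstream gauge peaks: Jan 3, 2024 + 14 days = Jan 17, 2024.
Both prerequisites met — the flood warning is issued (Feb 13, 2024), the downstream gauge peaks (Jan 17, 2024); the later is Feb 13, 2024.
The crest passes the city: Feb 13, 2024 + 10 days = Feb 23, 2024.

February 23, 2024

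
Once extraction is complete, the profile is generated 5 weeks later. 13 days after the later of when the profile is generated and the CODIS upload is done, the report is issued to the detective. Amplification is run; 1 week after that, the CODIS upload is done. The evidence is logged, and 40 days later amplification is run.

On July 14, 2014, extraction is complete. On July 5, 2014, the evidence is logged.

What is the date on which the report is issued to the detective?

September 3, 2014

Extraction is complete: Jul 14, 2014.
The profile is generated: Jul 14, 2014 + 5 weeks = Aug 18, 2014.
The evidence is logged: Jul 5, 2014.
Amplification is run: Jul 5, 2014 + 40 days = Aug 14, 2014.
The CODIS upload is done: Aug 14, 2014 + 1 week = Aug 21, 2014.
Both prerequisites met — the profile is generated (Aug 18, 2014), the CODIS upload is done (Aug 21, 2014); the later is Aug 21, 2014.
The report is issued to the detective: Aug 21, 2014 + 13 days = Sep 3, 2014.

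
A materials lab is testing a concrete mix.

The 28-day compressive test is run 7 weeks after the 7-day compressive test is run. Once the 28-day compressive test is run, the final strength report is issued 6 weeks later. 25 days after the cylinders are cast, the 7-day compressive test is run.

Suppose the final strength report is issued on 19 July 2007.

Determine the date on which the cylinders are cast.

The final strength report is issued: Jul 19, 2007.
The 28-day compressive test is run: Jul 19, 2007 − 6 weeks = Jun 7, 2007.
The 7-day compressive test is run: Jun 7, 2007 − 7 weeks = Apr 19, 2007.
The cylinders are cast: Apr 19, 2007 − 25 days = Mar 25, 2007.

25 March 2007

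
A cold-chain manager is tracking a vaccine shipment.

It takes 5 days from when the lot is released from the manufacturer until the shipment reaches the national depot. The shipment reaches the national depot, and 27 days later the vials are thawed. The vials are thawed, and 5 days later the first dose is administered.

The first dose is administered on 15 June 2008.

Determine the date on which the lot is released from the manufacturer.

9 May 2008

The first dose is administered: Jun 15, 2008.
The vials are thawed: Jun 15, 2008 − 5 days = Jun 10, 2008.
The shipment reaches the national depot: Jun 10, 2008 − 27 days = May 14, 2008.
The lot is released from the manufacturer: May 14, 2008 − 5 days = May 9, 2008.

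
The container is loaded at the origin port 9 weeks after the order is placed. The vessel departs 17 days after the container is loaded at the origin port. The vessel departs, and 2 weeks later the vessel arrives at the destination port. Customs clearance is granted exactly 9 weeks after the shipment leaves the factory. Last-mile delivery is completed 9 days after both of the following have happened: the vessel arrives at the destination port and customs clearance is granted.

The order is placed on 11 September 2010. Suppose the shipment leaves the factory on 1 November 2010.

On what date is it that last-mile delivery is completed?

The order is placed: Sep 11, 2010.
The container is loaded at the origin port: Sep 11, 2010 + 9 weeks = Nov 13, 2010.
The vessel departs: Nov 13, 2010 + 17 days = Nov 30, 2010.
The vessel arrives at the destination port: Nov 30, 2010 + 2 weeks = Dec 14, 2010.
The shipment leaves the factory: Nov 1, 2010.
Customs clearance is granted: Nov 1, 2010 + 9 weeks = Jan 3, 2011.
Both prerequisites met — the vessel arrives at the destination port (Dec 14, 2010), customs clearance is granted (Jan 3, 2011); the later is Jan 3, 2011.
Last-mile delivery is completed: Jan 3, 2011 + 9 days = Jan 12, 2011.

12 January 2011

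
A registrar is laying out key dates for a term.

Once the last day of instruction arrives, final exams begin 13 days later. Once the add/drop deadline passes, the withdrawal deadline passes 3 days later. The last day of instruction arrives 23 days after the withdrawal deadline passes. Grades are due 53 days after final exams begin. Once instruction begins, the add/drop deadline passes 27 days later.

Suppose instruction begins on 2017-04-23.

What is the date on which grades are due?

2017-08-20

Instruction begins: Apr 23, 2017.
The add/drop deadline passes: Apr 23, 2017 + 27 days = May 20, 2017.
The withdrawal deadline passes: May 20, 2017 + 3 days = May 23, 2017.
The last day of instruction arrives: May 23, 2017 + 23 days = Jun 15, 2017.
Final exams begin: Jun 15, 2017 + 13 days = Jun 28, 2017.
Grades are due: Jun 28, 2017 + 53 days = Aug 20, 2017.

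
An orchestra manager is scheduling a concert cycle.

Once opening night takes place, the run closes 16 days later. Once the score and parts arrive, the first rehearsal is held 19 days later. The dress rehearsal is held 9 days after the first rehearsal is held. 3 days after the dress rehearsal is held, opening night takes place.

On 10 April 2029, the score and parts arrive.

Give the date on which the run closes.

27 May 2029

The score and parts arrive: Apr 10, 2029.
The first rehearsal is held: Apr 10, 2029 + 19 days = Apr 29, 2029.
The dress rehearsal is held: Apr 29, 2029 + 9 days = May 8, 2029.
Opening night takes place: May 8, 2029 + 3 days = May 11, 2029.
The run closes: May 11, 2029 + 16 days = May 27, 2029.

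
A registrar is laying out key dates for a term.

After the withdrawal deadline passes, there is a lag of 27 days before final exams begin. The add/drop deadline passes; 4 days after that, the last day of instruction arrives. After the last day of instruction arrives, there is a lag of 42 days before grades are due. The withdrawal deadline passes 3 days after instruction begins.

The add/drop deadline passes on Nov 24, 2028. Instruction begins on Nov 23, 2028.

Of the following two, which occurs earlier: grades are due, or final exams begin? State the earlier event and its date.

Final exams begin — Dec 23, 2028

The add/drop deadline passes: Nov 24, 2028.
The last day of instruction arrives: Nov 24, 2028 + 4 days = Nov 28, 2028.
Grades are due: Nov 28, 2028 + 42 days = Jan 9, 2029.
Instruction begins: Nov 23, 2028.
The withdrawal deadline passes: Nov 23, 2028 + 3 days = Nov 26, 2028.
Final exams begin: Nov 26, 2028 + 27 days = Dec 23, 2028.
Comparing: grades are due on Jan 9, 2029 vs final exams begin on Dec 23, 2028. Earlier: final exams begin.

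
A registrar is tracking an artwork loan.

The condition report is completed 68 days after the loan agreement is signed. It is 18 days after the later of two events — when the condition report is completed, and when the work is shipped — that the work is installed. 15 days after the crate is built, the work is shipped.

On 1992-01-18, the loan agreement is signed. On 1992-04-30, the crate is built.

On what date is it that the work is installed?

The loan agreement is signed: Jan 18, 1992.
The condition report is completed: Jan 18, 1992 + 68 days = Mar 26, 1992.
The crate is built: Apr 30, 1992.
The work is shipped: Apr 30, 1992 + 15 days = May 15, 1992.
Both prerequisites met — the condition report is completed (Mar 26, 1992), the work is shipped (May 15, 1992); the later is May 15, 1992.
The work is installed: May 15, 1992 + 18 days = Jun 2, 1992.

1992-06-02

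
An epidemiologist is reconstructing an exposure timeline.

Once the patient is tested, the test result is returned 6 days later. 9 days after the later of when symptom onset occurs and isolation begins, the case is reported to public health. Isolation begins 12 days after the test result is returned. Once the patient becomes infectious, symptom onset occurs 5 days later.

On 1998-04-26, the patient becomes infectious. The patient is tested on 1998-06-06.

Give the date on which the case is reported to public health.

1998-07-03

The patient becomes infectious: Apr 26, 1998.
Symptom onset occurs: Apr 26, 1998 + 5 days = May 1, 1998.
The patient is tested: Jun 6, 1998.
The test result is returned: Jun 6, 1998 + 6 days = Jun 12, 1998.
Isolation begins: Jun 12, 1998 + 12 days = Jun 24, 1998.
Both prerequisites met — symptom onset occurs (May 1, 1998), isolation begins (Jun 24, 1998); the later is Jun 24, 1998.
The case is reported to public health: Jun 24, 1998 + 9 days = Jul 3, 1998.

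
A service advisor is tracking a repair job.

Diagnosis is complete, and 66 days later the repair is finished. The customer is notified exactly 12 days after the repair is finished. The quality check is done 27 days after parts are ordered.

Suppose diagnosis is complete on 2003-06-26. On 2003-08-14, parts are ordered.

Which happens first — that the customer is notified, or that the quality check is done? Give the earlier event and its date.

Diagnosis is complete: Jun 26, 2003.
The repair is finished: Jun 26, 2003 + 66 days = Aug 31, 2003.
The customer is notified: Aug 31, 2003 + 12 days = Sep 12, 2003.
Parts are ordered: Aug 14, 2003.
The quality check is done: Aug 14, 2003 + 27 days = Sep 10, 2003.
Comparing: the customer is notified on Sep 12, 2003 vs the quality check is done on Sep 10, 2003. Earlier: the quality check is done.

The quality check is done — 2003-09-10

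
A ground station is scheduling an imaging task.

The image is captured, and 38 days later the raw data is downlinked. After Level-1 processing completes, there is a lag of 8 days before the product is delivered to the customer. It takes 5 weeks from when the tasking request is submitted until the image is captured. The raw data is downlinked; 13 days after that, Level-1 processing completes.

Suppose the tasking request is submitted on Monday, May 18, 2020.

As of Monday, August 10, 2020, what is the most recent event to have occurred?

The tasking request is submitted: May 18, 2020.
The image is captured: May 18, 2020 + 5 weeks = Jun 22, 2020.
The raw data is downlinked: Jun 22, 2020 + 38 days = Jul 30, 2020.
Level-1 processing completes: Jul 30, 2020 + 13 days = Aug 12, 2020.
The product is delivered to the customer: Aug 12, 2020 + 8 days = Aug 20, 2020.
Aug 10, 2020 falls between when the raw data is downlinked (Jul 30, 2020) and when Level-1 processing completes (Aug 12, 2020).

The raw data is downlinked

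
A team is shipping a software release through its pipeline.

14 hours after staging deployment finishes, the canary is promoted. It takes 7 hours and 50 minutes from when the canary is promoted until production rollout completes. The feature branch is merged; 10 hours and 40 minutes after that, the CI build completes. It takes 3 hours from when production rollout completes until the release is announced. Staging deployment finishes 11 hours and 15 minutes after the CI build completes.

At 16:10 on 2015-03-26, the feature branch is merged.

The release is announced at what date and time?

The feature branch is merged: 16:10 Mar 26, 2015.
The CI build completes: 16:10 Mar 26, 2015 + 10h40m = 02:50 Mar 27, 2015.
Staging deployment finishes: 02:50 Mar 27, 2015 + 11h15m = 14:05 Mar 27, 2015.
The canary is promoted: 14:05 Mar 27, 2015 + 14h = 04:05 Mar 28, 2015.
Production rollout completes: 04:05 Mar 28, 2015 + 7h50m = 11:55 Mar 28, 2015.
The release is announced: 11:55 Mar 28, 2015 + 3h = 14:55 Mar 28, 2015.

14:55 on 2015-03-28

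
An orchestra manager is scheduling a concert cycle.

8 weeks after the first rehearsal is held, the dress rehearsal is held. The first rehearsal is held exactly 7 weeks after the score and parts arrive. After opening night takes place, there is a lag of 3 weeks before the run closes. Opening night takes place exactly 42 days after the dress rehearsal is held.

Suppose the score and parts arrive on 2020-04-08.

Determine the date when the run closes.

The score and parts arrive: Apr 8, 2020.
The first rehearsal is held: Apr 8, 2020 + 7 weeks = May 27, 2020.
The dress rehearsal is held: May 27, 2020 + 8 weeks = Jul 22, 2020.
Opening night takes place: Jul 22, 2020 + 42 days = Sep 2, 2020.
The run closes: Sep 2, 2020 + 3 weeks = Sep 23, 2020.

2020-09-23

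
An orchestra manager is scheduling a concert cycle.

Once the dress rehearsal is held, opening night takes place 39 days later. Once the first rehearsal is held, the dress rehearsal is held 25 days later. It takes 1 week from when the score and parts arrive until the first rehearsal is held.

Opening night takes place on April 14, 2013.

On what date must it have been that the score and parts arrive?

February 2, 2013

Opening night takes place: Apr 14, 2013.
The dress rehearsal is held: Apr 14, 2013 − 39 days = Mar 6, 2013.
The first rehearsal is held: Mar 6, 2013 − 25 days = Feb 9, 2013.
The score and parts arrive: Feb 9, 2013 − 1 week = Feb 2, 2013.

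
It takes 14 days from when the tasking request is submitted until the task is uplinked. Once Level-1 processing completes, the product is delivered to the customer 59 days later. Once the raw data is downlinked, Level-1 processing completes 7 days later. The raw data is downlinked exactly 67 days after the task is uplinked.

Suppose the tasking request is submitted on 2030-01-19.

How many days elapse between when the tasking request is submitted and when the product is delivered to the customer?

Causal path: the tasking request is submitted → the task is uplinked → the raw data is downlinked → Level-1 processing completes → the product is delivered to the customer.
Total delay along the path: 14 + 67 + 7 + 59 = 147 days.

147 days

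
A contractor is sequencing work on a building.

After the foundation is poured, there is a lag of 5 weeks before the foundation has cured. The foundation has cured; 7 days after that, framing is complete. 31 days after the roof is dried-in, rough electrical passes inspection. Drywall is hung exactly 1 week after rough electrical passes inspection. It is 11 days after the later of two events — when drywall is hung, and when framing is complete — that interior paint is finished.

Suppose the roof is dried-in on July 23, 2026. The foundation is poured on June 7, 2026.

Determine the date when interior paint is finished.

September 10, 2026

The roof is dried-in: Jul 23, 2026.
Rough electrical passes inspection: Jul 23, 2026 + 31 days = Aug 23, 2026.
Drywall is hung: Aug 23, 2026 + 1 week = Aug 30, 2026.
The foundation is poured: Jun 7, 2026.
The foundation has cured: Jun 7, 2026 + 5 weeks = Jul 12, 2026.
Framing is complete: Jul 12, 2026 + 7 days = Jul 19, 2026.
Both prerequisites met — drywall is hung (Aug 30, 2026), framing is complete (Jul 19, 2026); the later is Aug 30, 2026.
Interior paint is finished: Aug 30, 2026 + 11 days = Sep 10, 2026.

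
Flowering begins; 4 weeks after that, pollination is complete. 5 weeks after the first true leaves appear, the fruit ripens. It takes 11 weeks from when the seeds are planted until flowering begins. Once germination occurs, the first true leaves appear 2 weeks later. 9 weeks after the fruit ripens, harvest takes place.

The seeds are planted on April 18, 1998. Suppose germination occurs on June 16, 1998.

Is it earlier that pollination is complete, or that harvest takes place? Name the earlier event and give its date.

The seeds are planted: Apr 18, 1998.
Flowering begins: Apr 18, 1998 + 11 weeks = Jul 4, 1998.
Pollination is complete: Jul 4, 1998 + 4 weeks = Aug 1, 1998.
Germination occurs: Jun 16, 1998.
The first true leaves appear: Jun 16, 1998 + 2 weeks = Jun 30, 1998.
The fruit ripens: Jun 30, 1998 + 5 weeks = Aug 4, 1998.
Harvest takes place: Aug 4, 1998 + 9 weeks = Oct 6, 1998.
Comparing: pollination is complete on Aug 1, 1998 vs harvest takes place on Oct 6, 1998. Earlier: pollination is complete.

Pollination is complete — August 1, 1998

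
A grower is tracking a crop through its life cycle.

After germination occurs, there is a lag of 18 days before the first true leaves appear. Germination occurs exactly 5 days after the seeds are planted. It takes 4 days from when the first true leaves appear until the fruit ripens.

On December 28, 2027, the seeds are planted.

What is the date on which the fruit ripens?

The seeds are planted: Dec 28, 2027.
Germination occurs: Dec 28, 2027 + 5 days = Jan 2, 2028.
The first true leaves appear: Jan 2, 2028 + 18 days = Jan 20, 2028.
The fruit ripens: Jan 20, 2028 + 4 days = Jan 24, 2028.

January 24, 2028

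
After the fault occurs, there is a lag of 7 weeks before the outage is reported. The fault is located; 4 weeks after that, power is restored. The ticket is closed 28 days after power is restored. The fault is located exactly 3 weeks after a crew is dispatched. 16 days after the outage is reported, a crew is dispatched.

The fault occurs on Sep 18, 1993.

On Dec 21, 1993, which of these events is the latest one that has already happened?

The fault is located

The fault occurs: Sep 18, 1993.
The outage is reported: Sep 18, 1993 + 7 weeks = Nov 6, 1993.
A crew is dispatched: Nov 6, 1993 + 16 days = Nov 22, 1993.
The fault is located: Nov 22, 1993 + 3 weeks = Dec 13, 1993.
Power is restored: Dec 13, 1993 + 4 weeks = Jan 10, 1994.
The ticket is closed: Jan 10, 1994 + 28 days = Feb 7, 1994.
Dec 21, 1993 falls between when the fault is located (Dec 13, 1993) and when power is restored (Jan 10, 1994).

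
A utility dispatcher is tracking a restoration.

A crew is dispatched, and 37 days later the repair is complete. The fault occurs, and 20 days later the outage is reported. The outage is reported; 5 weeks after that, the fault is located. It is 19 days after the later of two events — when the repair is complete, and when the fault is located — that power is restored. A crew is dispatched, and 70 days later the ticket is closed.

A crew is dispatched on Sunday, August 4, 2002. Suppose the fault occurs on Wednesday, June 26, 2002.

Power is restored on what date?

Sunday, September 29, 2002

A crew is dispatched: Aug 4, 2002.
The repair is complete: Aug 4, 2002 + 37 days = Sep 10, 2002.
The fault occurs: Jun 26, 2002.
The outage is reported: Jun 26, 2002 + 20 days = Jul 16, 2002.
The fault is located: Jul 16, 2002 + 5 weeks = Aug 20, 2002.
Both prerequisites met — the repair is complete (Sep 10, 2002), the fault is located (Aug 20, 2002); the later is Sep 10, 2002.
Power is restored: Sep 10, 2002 + 19 days = Sep 29, 2002.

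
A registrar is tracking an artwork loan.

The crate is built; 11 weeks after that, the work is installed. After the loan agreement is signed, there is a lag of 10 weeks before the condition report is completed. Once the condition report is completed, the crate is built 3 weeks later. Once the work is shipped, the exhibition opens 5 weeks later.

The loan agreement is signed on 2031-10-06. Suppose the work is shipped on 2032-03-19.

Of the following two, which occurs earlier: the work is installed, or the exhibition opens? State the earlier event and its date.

The work is installed — 2032-03-22

The loan agreement is signed: Oct 6, 2031.
The condition report is completed: Oct 6, 2031 + 10 weeks = Dec 15, 2031.
The crate is built: Dec 15, 2031 + 3 weeks = Jan 5, 2032.
The work is installed: Jan 5, 2032 + 11 weeks = Mar 22, 2032.
The work is shipped: Mar 19, 2032.
The exhibition opens: Mar 19, 2032 + 5 weeks = Apr 23, 2032.
Comparing: the work is installed on Mar 22, 2032 vs the exhibition opens on Apr 23, 2032. Earlier: the work is installed.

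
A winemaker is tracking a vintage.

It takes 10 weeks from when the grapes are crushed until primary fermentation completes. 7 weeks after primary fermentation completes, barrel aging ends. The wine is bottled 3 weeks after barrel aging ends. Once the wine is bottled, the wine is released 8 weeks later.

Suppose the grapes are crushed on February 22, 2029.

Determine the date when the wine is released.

September 6, 2029

The grapes are crushed: Feb 22, 2029.
Primary fermentation completes: Feb 22, 2029 + 10 weeks = May 3, 2029.
Barrel aging ends: May 3, 2029 + 7 weeks = Jun 21, 2029.
The wine is bottled: Jun 21, 2029 + 3 weeks = Jul 12, 2029.
The wine is released: Jul 12, 2029 + 8 weeks = Sep 6, 2029.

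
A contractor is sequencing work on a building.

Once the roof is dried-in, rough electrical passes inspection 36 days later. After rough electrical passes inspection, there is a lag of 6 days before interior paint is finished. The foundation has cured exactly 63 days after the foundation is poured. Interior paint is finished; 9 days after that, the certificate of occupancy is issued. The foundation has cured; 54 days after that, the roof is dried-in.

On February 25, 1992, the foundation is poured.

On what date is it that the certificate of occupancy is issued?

August 11, 1992

The foundation is poured: Feb 25, 1992.
The foundation has cured: Feb 25, 1992 + 63 days = Apr 28, 1992.
The roof is dried-in: Apr 28, 1992 + 54 days = Jun 21, 1992.
Rough electrical passes inspection: Jun 21, 1992 + 36 days = Jul 27, 1992.
Interior paint is finished: Jul 27, 1992 + 6 days = Aug 2, 1992.
The certificate of occupancy is issued: Aug 2, 1992 + 9 days = Aug 11, 1992.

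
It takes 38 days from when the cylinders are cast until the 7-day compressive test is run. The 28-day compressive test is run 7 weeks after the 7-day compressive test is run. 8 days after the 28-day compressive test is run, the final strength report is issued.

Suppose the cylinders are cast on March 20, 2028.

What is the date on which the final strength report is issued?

June 23, 2028

The cylinders are cast: Mar 20, 2028.
The 7-day compressive test is run: Mar 20, 2028 + 38 days = Apr 27, 2028.
The 28-day compressive test is run: Apr 27, 2028 + 7 weeks = Jun 15, 2028.
The final strength report is issued: Jun 15, 2028 + 8 days = Jun 23, 2028.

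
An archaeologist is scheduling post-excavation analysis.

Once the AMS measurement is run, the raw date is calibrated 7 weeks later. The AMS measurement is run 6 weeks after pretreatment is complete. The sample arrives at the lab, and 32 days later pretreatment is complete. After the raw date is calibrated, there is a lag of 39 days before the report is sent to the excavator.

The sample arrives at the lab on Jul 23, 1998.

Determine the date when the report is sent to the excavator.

The sample arrives at the lab: Jul 23, 1998.
Pretreatment is complete: Jul 23, 1998 + 32 days = Aug 24, 1998.
The AMS measurement is run: Aug 24, 1998 + 6 weeks = Oct 5, 1998.
The raw date is calibrated: Oct 5, 1998 + 7 weeks = Nov 23, 1998.
The report is sent to the excavator: Nov 23, 1998 + 39 days = Jan 1, 1999.

Jan 1, 1999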